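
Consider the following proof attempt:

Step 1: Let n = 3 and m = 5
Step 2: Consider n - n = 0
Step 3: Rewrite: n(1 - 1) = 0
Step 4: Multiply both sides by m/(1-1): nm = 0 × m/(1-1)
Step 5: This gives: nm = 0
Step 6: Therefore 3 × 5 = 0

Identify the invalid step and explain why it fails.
Step 4: Multiply both sides by m/(1-1): nm = 0 × m/(1-1)

Step 4 multiplies both sides by m/(1-1). However, 1-1 = 0, so this is multiplication by m/0, which is undefined. We cannot multiply by an undefined expression.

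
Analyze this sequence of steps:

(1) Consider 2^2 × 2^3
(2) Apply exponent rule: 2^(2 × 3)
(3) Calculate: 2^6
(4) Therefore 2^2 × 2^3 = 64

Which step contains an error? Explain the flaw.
Step 2: Apply exponent rule: 2^(2 × 3)

Step 2 incorrectly states that a^b × a^c = a^(b×c). The correct rule is a^b × a^c = a^(b+c). The actual value is 2^2 × 2^3 = 2^5 = 32, not 2^6 = 64.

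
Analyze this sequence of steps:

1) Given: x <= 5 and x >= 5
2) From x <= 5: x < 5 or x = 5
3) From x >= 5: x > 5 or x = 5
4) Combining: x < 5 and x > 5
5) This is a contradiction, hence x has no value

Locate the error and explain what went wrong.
Step 4: Combining: x < 5 and x > 5

Step 4 incorrectly combines the conditions. From x <= 5 and x >= 5, the intersection is x = 5. The error treats the 'or' cases as 'and' requirements. The correct conclusion is that x = 5 is the unique solution, not that no solution exists.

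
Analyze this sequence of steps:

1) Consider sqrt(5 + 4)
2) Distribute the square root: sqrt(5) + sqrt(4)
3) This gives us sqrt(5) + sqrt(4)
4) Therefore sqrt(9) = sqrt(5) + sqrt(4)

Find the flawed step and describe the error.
Step 2: Distribute the square root: sqrt(5) + sqrt(4)

Step 2 incorrectly 'distributes' the square root over addition. The square root function does not distribute: sqrt(a + b) ≠ sqrt(a) + sqrt(b). In fact, sqrt(5 + 4) = sqrt(9) ≈ 3.0000, while sqrt(5) + sqrt(4) ≈ 4.2361.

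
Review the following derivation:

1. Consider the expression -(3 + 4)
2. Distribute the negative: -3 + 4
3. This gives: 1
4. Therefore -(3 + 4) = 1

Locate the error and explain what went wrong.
Step 2: Distribute the negative: -3 + 4

Step 2 incorrectly distributes the negative sign. The correct distribution is -(3 + 4) = -3 - 4 = -7. The negative must be applied to both terms, not just the first. The error treats -(3 + 4) as -3 + 4, which equals 1 instead of -7.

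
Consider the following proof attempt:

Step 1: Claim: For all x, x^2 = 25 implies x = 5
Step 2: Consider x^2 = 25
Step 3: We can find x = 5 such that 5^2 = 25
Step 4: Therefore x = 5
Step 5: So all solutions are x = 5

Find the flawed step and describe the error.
Step 4: Therefore x = 5

Step 4 incorrectly concludes that x = 5 is the only solution. The proof shows that x = 5 is A solution (existence), but does not show it is the ONLY solution (uniqueness). In fact, x = -5 is also a solution since (-5)^2 = 25. Finding one solution doesn't prove there are no others.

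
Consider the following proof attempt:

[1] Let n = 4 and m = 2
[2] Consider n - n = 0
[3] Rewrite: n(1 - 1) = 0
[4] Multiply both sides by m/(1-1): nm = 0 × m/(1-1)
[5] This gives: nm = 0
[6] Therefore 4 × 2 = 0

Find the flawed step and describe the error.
Step 4: Multiply both sides by m/(1-1): nm = 0 × m/(1-1)

Step 4 multiplies both sides by m/(1-1). However, 1-1 = 0, so this is multiplication by m/0, which is undefined. We cannot multiply by an undefined expression.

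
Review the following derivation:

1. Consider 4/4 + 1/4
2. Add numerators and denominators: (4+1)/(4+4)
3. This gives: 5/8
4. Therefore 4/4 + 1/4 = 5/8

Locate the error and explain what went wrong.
Step 2: Add numerators and denominators: (4+1)/(4+4)

Step 2 incorrectly adds fractions by separately adding numerators and denominators. This is wrong. The correct method requires a common denominator: 4/4 + 1/4 = (4×4 + 1×4)/(4×4) = 20/16 = 5/4. The method used gives 5/8, which is different.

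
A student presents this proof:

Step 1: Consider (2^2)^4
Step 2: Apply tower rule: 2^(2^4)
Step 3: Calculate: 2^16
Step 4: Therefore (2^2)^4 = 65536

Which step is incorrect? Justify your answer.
Step 2: Apply tower rule: 2^(2^4)

Step 2 incorrectly states that (a^b)^c = a^(b^c). The correct rule is (a^b)^c = a^(b×c). The actual value is (2^2)^4 = 2^8 = 256, not 2^16 = 65536.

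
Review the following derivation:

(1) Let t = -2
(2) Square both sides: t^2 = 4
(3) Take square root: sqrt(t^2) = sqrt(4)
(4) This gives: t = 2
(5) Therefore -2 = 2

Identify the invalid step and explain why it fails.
Step 4: This gives: t = 2

Step 4 incorrectly states that sqrt(t^2) = t. The correct identity is sqrt(t^2) = |t|. Since t = -2 < 0, we have sqrt(t^2) = |-2| = 2, not t = -2.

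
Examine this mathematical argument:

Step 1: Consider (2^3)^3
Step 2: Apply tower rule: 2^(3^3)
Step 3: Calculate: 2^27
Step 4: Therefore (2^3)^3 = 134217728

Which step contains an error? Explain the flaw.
Step 2: Apply tower rule: 2^(3^3)

Step 2 incorrectly states that (a^b)^c = a^(b^c). The correct rule is (a^b)^c = a^(b×c). The actual value is (2^3)^3 = 2^9 = 512, not 2^27 = 134217728.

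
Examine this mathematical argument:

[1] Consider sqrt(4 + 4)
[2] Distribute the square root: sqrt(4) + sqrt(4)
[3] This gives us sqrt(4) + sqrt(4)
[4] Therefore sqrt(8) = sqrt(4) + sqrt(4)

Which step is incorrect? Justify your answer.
Step 2: Distribute the square root: sqrt(4) + sqrt(4)

Step 2 incorrectly 'distributes' the square root over addition. The square root function does not distribute: sqrt(a + b) ≠ sqrt(a) + sqrt(b). In fact, sqrt(4 + 4) = sqrt(8) ≈ 2.8284, while sqrt(4) + sqrt(4) ≈ 4.0000.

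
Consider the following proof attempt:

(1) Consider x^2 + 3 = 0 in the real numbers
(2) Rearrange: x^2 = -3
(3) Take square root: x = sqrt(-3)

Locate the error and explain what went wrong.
Step 3: Take square root: x = sqrt(-3)

Step 3 takes the square root of -3, which is negative. In the real number system, the square root of a negative number is undefined. The equation x^2 + 3 = 0 has no real solutions. Square roots of negative numbers only exist in the complex numbers.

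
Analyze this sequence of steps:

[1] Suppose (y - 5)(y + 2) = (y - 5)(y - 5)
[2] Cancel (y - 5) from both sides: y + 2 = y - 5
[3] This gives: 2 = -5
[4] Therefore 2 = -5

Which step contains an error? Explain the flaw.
Step 2: Cancel (y - 5) from both sides: y + 2 = y - 5

Step 2 cancels (y - 5) from both sides. This is only valid if (y - 5) ≠ 0, i.e., y ≠ 5. When y = 5, both sides equal zero regardless of the other factors. The correct approach requires considering y = 5 as a separate case.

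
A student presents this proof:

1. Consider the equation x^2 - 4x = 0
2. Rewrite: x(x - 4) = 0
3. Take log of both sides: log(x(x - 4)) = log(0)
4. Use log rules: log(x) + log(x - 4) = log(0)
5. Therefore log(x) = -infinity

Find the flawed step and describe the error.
Step 3: Take log of both sides: log(x(x - 4)) = log(0)

Step 3 takes the logarithm of both sides, resulting in log(0) on the right side. The logarithm is only defined for positive numbers; log(0) is undefined (approaches negative infinity). This operation is invalid.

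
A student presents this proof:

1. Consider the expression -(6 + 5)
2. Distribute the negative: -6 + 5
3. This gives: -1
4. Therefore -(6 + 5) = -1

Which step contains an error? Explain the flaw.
Step 2: Distribute the negative: -6 + 5

Step 2 incorrectly distributes the negative sign. The correct distribution is -(6 + 5) = -6 - 5 = -11. The negative must be applied to both terms, not just the first. The error treats -(6 + 5) as -6 + 5, which equals -1 instead of -11.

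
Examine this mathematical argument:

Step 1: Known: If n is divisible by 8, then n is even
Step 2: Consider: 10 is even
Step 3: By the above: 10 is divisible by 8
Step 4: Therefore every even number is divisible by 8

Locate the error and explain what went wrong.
Step 3: By the above: 10 is divisible by 8

Step 3 commits the fallacy of affirming the consequent. The known fact 'divisible by 8 → even' does NOT imply 'even → divisible by 8'. That would be the converse, which is false. For example, 10 is even but 10 ÷ 8 = 1.25, which is not an integer.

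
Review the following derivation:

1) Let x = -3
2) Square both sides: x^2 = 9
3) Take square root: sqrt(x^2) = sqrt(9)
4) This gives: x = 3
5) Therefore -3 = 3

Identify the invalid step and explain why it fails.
Step 4: This gives: x = 3

Step 4 incorrectly states that sqrt(x^2) = x. The correct identity is sqrt(x^2) = |x|. Since x = -3 < 0, we have sqrt(x^2) = |-3| = 3, not x = -3.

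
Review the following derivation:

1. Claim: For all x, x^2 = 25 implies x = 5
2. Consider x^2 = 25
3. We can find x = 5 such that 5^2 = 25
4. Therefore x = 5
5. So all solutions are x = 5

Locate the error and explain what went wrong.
Step 4: Therefore x = 5

Step 4 incorrectly concludes that x = 5 is the only solution. The proof shows that x = 5 is A solution (existence), but does not show it is the ONLY solution (uniqueness). In fact, x = -5 is also a solution since (-5)^2 = 25. Finding one solution doesn't prove there are no others.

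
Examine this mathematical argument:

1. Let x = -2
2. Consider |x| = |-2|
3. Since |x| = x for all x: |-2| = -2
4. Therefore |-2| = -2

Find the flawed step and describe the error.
Step 3: Since |x| = x for all x: |-2| = -2

Step 3 incorrectly states that |x| = x for all x. The correct definition is |x| = x when x >= 0, and |x| = -x when x < 0. Since -2 < 0, we have |-2| = -(-2) = 2, not -2.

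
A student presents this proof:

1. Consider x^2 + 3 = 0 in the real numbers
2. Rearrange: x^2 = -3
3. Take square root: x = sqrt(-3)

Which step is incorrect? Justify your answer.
Step 3: Take square root: x = sqrt(-3)

Step 3 takes the square root of -3, which is negative. In the real number system, the square root of a negative number is undefined. The equation x^2 + 3 = 0 has no real solutions. Square roots of negative numbers only exist in the complex numbers.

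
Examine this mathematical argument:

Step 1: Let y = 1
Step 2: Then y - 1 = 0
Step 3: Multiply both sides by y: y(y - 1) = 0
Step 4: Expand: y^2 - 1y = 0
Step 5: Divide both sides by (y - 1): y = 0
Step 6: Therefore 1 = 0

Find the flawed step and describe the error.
Step 5: Divide both sides by (y - 1): y = 0

Step 5 divides both sides by (y - 1). However, since y = 1, we have (y - 1) = 0. Division by zero is undefined, making this step invalid.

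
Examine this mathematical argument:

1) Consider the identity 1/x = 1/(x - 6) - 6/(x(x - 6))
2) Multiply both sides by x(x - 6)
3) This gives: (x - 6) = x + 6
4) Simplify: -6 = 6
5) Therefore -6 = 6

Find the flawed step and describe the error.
Step 3: This gives: (x - 6) = x + 6

Step 3 makes a sign error when clearing denominators. Multiplying -6/(x(x - 6)) by x(x - 6) gives -6, not +6. The correct result is (x - 6) = x - 6, which is trivially true, not (x - 6) = x + 6. (Step 1 is a valid identity: 1/(x - 6) - 6/(x(x - 6)) = (x - 6)/(x(x - 6)) = 1/x.)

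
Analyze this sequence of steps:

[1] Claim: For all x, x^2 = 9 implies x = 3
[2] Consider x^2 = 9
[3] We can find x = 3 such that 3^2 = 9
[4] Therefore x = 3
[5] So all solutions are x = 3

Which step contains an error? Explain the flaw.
Step 4: Therefore x = 3

Step 4 incorrectly concludes that x = 3 is the only solution. The proof shows that x = 3 is A solution (existence), but does not show it is the ONLY solution (uniqueness). In fact, x = -3 is also a solution since (-3)^2 = 9. Finding one solution doesn't prove there are no others.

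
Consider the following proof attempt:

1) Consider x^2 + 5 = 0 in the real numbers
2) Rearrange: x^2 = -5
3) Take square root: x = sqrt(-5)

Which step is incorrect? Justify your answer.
Step 3: Take square root: x = sqrt(-5)

Step 3 takes the square root of -5, which is negative. In the real number system, the square root of a negative number is undefined. The equation x^2 + 5 = 0 has no real solutions. Square roots of negative numbers only exist in the complex numbers.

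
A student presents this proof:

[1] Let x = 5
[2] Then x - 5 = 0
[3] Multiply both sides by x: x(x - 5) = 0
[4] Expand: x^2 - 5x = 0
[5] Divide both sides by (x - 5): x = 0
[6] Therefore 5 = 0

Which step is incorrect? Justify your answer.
Step 5: Divide both sides by (x - 5): x = 0

Step 5 divides both sides by (x - 5). However, since x = 5, we have (x - 5) = 0. Division by zero is undefined, making this step invalid.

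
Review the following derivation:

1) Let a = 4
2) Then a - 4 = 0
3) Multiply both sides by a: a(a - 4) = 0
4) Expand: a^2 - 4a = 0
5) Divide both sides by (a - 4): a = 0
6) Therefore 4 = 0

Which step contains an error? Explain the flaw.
Step 5: Divide both sides by (a - 4): a = 0

Step 5 divides both sides by (a - 4). However, since a = 4, we have (a - 4) = 0. Division by zero is undefined, making this step invalid.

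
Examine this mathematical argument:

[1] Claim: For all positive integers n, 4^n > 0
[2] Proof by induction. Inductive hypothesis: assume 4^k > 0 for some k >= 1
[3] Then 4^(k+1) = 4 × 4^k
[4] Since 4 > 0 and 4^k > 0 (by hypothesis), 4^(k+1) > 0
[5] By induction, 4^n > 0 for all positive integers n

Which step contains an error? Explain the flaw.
Step 5: By induction, 4^n > 0 for all positive integers n

Step 5 concludes the proof by induction, but no base case was ever established. A valid induction proof requires: (1) a base case proving 4^1 > 0, and (2) an inductive step showing IF 4^k > 0 THEN 4^(k+1) > 0. Steps 2-4 correctly establish the inductive step, but without the base case the conclusion in step 5 does not follow.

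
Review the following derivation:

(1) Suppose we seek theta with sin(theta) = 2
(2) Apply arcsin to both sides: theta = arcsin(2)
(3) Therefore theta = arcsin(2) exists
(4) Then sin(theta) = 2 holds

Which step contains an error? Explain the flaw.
Step 2: Apply arcsin to both sides: theta = arcsin(2)

Step 2 applies arcsin to 2. However, arcsin(x) is only defined for x in [-1, 1] because sin(theta) can only produce values in that range. Since |2| > 1, arcsin(2) is undefined. There is no angle whose sine equals 2.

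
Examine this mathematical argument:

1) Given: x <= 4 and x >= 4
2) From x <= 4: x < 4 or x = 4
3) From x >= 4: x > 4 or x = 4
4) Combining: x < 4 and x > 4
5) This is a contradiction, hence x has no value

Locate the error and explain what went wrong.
Step 4: Combining: x < 4 and x > 4

Step 4 incorrectly combines the conditions. From x <= 4 and x >= 4, the intersection is x = 4. The error treats the 'or' cases as 'and' requirements. The correct conclusion is that x = 4 is the unique solution, not that no solution exists.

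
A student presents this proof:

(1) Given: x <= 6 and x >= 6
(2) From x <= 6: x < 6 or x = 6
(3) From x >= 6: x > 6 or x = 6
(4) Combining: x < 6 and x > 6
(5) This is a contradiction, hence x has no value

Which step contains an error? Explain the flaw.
Step 4: Combining: x < 6 and x > 6

Step 4 incorrectly combines the conditions. From x <= 6 and x >= 6, the intersection is x = 6. The error treats the 'or' cases as 'and' requirements. The correct conclusion is that x = 6 is the unique solution, not that no solution exists.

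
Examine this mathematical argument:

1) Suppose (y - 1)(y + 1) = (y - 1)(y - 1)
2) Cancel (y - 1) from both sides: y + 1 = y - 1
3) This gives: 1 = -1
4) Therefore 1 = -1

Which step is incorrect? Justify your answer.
Step 2: Cancel (y - 1) from both sides: y + 1 = y - 1

Step 2 cancels (y - 1) from both sides. This is only valid if (y - 1) ≠ 0, i.e., y ≠ 1. When y = 1, both sides equal zero regardless of the other factors. The correct approach requires considering y = 1 as a separate case.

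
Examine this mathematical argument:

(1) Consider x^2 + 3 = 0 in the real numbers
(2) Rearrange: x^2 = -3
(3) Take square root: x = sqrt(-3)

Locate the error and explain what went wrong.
Step 3: Take square root: x = sqrt(-3)

Step 3 takes the square root of -3, which is negative. In the real number system, the square root of a negative number is undefined. The equation x^2 + 3 = 0 has no real solutions. Square roots of negative numbers only exist in the complex numbers.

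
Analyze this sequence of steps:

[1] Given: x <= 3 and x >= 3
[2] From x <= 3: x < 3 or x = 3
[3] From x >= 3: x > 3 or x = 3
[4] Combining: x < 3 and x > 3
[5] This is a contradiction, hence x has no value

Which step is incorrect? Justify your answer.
Step 4: Combining: x < 3 and x > 3

Step 4 incorrectly combines the conditions. From x <= 3 and x >= 3, the intersection is x = 3. The error treats the 'or' cases as 'and' requirements. The correct conclusion is that x = 3 is the unique solution, not that no solution exists.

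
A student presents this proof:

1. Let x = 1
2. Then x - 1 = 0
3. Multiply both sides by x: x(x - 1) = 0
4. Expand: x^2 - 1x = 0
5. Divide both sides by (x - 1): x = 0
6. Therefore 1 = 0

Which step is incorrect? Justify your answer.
Step 5: Divide both sides by (x - 1): x = 0

Step 5 divides both sides by (x - 1). However, since x = 1, we have (x - 1) = 0. Division by zero is undefined, making this step invalid.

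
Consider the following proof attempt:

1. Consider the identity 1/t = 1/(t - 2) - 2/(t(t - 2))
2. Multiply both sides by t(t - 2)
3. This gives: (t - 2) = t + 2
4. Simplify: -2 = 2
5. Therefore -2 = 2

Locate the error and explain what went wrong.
Step 3: This gives: (t - 2) = t + 2

Step 3 makes a sign error when clearing denominators. Multiplying -2/(t(t - 2)) by t(t - 2) gives -2, not +2. The correct result is (t - 2) = t - 2, which is trivially true, not (t - 2) = t + 2. (Step 1 is a valid identity: 1/(t - 2) - 2/(t(t - 2)) = (t - 2)/(t(t - 2)) = 1/t.)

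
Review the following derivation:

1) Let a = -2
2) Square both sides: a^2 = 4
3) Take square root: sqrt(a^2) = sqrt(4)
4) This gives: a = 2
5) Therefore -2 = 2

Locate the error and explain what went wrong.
Step 4: This gives: a = 2

Step 4 incorrectly states that sqrt(a^2) = a. The correct identity is sqrt(a^2) = |a|. Since a = -2 < 0, we have sqrt(a^2) = |-2| = 2, not a = -2.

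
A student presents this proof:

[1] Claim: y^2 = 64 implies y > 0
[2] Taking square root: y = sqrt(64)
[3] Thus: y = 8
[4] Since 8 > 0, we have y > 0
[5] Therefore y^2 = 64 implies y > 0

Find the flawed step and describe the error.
Step 2: Taking square root: y = sqrt(64)

Step 2 takes the square root and assumes the positive root only. The equation y^2 = 64 actually has two solutions: y = 8 and y = -8. The proof silently assumes y > 0 without justification, then uses this assumption to conclude y > 0, which is circular. The counterexample y = -8 shows the claim is false.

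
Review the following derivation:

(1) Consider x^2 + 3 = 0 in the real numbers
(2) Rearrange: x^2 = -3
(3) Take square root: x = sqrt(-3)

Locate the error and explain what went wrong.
Step 3: Take square root: x = sqrt(-3)

Step 3 takes the square root of -3, which is negative. In the real number system, the square root of a negative number is undefined. The equation x^2 + 3 = 0 has no real solutions. Square roots of negative numbers only exist in the complex numbers.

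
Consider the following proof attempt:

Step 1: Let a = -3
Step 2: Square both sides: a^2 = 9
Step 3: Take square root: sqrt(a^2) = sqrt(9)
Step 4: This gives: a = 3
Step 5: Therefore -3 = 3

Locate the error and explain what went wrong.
Step 4: This gives: a = 3

Step 4 incorrectly states that sqrt(a^2) = a. The correct identity is sqrt(a^2) = |a|. Since a = -3 < 0, we have sqrt(a^2) = |-3| = 3, not a = -3.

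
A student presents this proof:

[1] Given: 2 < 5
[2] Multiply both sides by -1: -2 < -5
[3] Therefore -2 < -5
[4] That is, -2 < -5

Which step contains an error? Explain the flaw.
Step 2: Multiply both sides by -1: -2 < -5

Step 2 multiplies both sides by -1 but fails to reverse the inequality sign. When multiplying (or dividing) an inequality by a negative number, the direction must be reversed. Since 2 < 5, we should get -2 > -5, i.e., -2 > -5.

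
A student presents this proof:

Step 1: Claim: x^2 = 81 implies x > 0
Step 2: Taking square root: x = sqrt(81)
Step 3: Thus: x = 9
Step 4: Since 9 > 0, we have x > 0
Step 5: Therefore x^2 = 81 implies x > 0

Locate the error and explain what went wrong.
Step 2: Taking square root: x = sqrt(81)

Step 2 takes the square root and assumes the positive root only. The equation x^2 = 81 actually has two solutions: x = 9 and x = -9. The proof silently assumes x > 0 without justification, then uses this assumption to conclude x > 0, which is circular. The counterexample x = -9 shows the claim is false.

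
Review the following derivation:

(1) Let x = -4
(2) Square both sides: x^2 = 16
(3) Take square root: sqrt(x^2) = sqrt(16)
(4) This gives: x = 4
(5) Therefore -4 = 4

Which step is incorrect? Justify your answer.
Step 4: This gives: x = 4

Step 4 incorrectly states that sqrt(x^2) = x. The correct identity is sqrt(x^2) = |x|. Since x = -4 < 0, we have sqrt(x^2) = |-4| = 4, not x = -4.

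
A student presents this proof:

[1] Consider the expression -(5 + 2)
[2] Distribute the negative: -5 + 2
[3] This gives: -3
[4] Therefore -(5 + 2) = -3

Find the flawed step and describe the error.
Step 2: Distribute the negative: -5 + 2

Step 2 incorrectly distributes the negative sign. The correct distribution is -(5 + 2) = -5 - 2 = -7. The negative must be applied to both terms, not just the first. The error treats -(5 + 2) as -5 + 2, which equals -3 instead of -7.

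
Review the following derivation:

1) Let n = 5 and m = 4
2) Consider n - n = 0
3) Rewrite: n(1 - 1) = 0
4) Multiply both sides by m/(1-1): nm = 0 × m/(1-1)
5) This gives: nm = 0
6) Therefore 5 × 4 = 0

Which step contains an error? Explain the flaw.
Step 4: Multiply both sides by m/(1-1): nm = 0 × m/(1-1)

Step 4 multiplies both sides by m/(1-1). However, 1-1 = 0, so this is multiplication by m/0, which is undefined. We cannot multiply by an undefined expression.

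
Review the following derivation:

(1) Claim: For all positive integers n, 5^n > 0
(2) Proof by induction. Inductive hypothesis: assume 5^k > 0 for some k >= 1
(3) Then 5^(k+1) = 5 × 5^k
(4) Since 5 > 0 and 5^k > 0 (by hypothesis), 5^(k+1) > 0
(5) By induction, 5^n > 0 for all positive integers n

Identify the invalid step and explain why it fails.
Step 5: By induction, 5^n > 0 for all positive integers n

Step 5 concludes the proof by induction, but no base case was ever established. A valid induction proof requires: (1) a base case proving 5^1 > 0, and (2) an inductive step showing IF 5^k > 0 THEN 5^(k+1) > 0. Steps 2-4 correctly establish the inductive step, but without the base case the conclusion in step 5 does not follow.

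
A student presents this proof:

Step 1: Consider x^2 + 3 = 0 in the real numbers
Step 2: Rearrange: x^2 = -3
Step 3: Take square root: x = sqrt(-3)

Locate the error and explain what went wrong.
Step 3: Take square root: x = sqrt(-3)

Step 3 takes the square root of -3, which is negative. In the real number system, the square root of a negative number is undefined. The equation x^2 + 3 = 0 has no real solutions. Square roots of negative numbers only exist in the complex numbers.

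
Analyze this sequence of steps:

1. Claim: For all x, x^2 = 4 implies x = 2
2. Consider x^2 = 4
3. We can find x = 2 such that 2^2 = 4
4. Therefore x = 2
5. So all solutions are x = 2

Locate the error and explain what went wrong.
Step 4: Therefore x = 2

Step 4 incorrectly concludes that x = 2 is the only solution. The proof shows that x = 2 is A solution (existence), but does not show it is the ONLY solution (uniqueness). In fact, x = -2 is also a solution since (-2)^2 = 4. Finding one solution doesn't prove there are no others.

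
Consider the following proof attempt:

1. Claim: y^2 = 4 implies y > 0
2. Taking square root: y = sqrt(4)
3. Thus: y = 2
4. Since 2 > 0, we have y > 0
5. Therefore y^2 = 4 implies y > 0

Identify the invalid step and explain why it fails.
Step 2: Taking square root: y = sqrt(4)

Step 2 takes the square root and assumes the positive root only. The equation y^2 = 4 actually has two solutions: y = 2 and y = -2. The proof silently assumes y > 0 without justification, then uses this assumption to conclude y > 0, which is circular. The counterexample y = -2 shows the claim is false.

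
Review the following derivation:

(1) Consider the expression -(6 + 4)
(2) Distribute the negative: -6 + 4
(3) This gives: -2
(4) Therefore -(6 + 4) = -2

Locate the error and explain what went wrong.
Step 2: Distribute the negative: -6 + 4

Step 2 incorrectly distributes the negative sign. The correct distribution is -(6 + 4) = -6 - 4 = -10. The negative must be applied to both terms, not just the first. The error treats -(6 + 4) as -6 + 4, which equals -2 instead of -10.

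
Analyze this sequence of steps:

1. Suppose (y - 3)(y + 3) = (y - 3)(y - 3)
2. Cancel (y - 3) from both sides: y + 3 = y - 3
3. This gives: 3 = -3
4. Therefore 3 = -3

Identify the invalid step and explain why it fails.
Step 2: Cancel (y - 3) from both sides: y + 3 = y - 3

Step 2 cancels (y - 3) from both sides. This is only valid if (y - 3) ≠ 0, i.e., y ≠ 3. When y = 3, both sides equal zero regardless of the other factors. The correct approach requires considering y = 3 as a separate case.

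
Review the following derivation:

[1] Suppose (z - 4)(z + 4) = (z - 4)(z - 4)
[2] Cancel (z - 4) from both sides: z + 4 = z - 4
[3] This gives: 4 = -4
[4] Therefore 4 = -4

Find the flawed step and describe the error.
Step 2: Cancel (z - 4) from both sides: z + 4 = z - 4

Step 2 cancels (z - 4) from both sides. This is only valid if (z - 4) ≠ 0, i.e., z ≠ 4. When z = 4, both sides equal zero regardless of the other factors. The correct approach requires considering z = 4 as a separate case.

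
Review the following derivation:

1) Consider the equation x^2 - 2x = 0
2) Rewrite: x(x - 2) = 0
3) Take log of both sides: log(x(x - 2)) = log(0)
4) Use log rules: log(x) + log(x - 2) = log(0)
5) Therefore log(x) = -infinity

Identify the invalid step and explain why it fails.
Step 3: Take log of both sides: log(x(x - 2)) = log(0)

Step 3 takes the logarithm of both sides, resulting in log(0) on the right side. The logarithm is only defined for positive numbers; log(0) is undefined (approaches negative infinity). This operation is invalid.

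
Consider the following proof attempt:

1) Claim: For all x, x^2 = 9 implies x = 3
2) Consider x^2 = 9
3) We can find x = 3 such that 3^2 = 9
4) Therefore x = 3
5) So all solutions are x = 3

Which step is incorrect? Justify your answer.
Step 4: Therefore x = 3

Step 4 incorrectly concludes that x = 3 is the only solution. The proof shows that x = 3 is A solution (existence), but does not show it is the ONLY solution (uniqueness). In fact, x = -3 is also a solution since (-3)^2 = 9. Finding one solution doesn't prove there are no others.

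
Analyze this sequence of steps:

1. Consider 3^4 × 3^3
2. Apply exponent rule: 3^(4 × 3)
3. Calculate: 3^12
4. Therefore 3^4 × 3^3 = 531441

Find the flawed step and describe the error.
Step 2: Apply exponent rule: 3^(4 × 3)

Step 2 incorrectly states that a^b × a^c = a^(b×c). The correct rule is a^b × a^c = a^(b+c). The actual value is 3^4 × 3^3 = 3^7 = 2187, not 3^12 = 531441.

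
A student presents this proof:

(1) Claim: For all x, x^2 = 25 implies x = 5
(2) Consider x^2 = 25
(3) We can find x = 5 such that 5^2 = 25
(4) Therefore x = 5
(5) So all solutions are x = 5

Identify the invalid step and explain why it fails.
Step 4: Therefore x = 5

Step 4 incorrectly concludes that x = 5 is the only solution. The proof shows that x = 5 is A solution (existence), but does not show it is the ONLY solution (uniqueness). In fact, x = -5 is also a solution since (-5)^2 = 25. Finding one solution doesn't prove there are no others.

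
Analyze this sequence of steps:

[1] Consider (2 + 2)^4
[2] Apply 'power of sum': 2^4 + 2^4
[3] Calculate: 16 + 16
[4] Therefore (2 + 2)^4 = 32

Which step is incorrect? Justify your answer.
Step 2: Apply 'power of sum': 2^4 + 2^4

Step 2 incorrectly applies a non-existent rule '(a+b)^n = a^n + b^n'. This is false in general. The correct expansion uses the binomial theorem. The actual value is (2 + 2)^4 = 4^4 = 256, not 32.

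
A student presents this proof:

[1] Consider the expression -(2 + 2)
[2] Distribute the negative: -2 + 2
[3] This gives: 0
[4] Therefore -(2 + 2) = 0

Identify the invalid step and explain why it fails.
Step 2: Distribute the negative: -2 + 2

Step 2 incorrectly distributes the negative sign. The correct distribution is -(2 + 2) = -2 - 2 = -4. The negative must be applied to both terms, not just the first. The error treats -(2 + 2) as -2 + 2, which equals 0 instead of -4.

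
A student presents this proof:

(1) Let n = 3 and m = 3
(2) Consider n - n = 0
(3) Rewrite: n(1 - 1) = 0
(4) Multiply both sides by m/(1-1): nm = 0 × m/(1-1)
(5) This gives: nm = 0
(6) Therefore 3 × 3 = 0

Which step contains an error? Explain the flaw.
Step 4: Multiply both sides by m/(1-1): nm = 0 × m/(1-1)

Step 4 multiplies both sides by m/(1-1). However, 1-1 = 0, so this is multiplication by m/0, which is undefined. We cannot multiply by an undefined expression.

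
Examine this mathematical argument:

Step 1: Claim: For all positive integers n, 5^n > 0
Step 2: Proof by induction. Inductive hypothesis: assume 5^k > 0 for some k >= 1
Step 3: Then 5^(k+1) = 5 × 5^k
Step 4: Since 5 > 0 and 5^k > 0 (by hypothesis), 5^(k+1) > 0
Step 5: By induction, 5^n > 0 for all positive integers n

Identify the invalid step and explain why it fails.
Step 5: By induction, 5^n > 0 for all positive integers n

Step 5 concludes the proof by induction, but no base case was ever established. A valid induction proof requires: (1) a base case proving 5^1 > 0, and (2) an inductive step showing IF 5^k > 0 THEN 5^(k+1) > 0. Steps 2-4 correctly establish the inductive step, but without the base case the conclusion in step 5 does not follow.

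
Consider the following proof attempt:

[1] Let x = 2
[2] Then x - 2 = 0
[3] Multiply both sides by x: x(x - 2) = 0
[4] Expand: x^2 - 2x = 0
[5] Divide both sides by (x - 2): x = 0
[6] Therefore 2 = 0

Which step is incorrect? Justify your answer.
Step 5: Divide both sides by (x - 2): x = 0

Step 5 divides both sides by (x - 2). However, since x = 2, we have (x - 2) = 0. Division by zero is undefined, making this step invalid.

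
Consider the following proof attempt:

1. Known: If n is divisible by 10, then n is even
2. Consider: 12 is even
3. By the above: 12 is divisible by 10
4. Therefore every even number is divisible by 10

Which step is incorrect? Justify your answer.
Step 3: By the above: 12 is divisible by 10

Step 3 commits the fallacy of affirming the consequent. The known fact 'divisible by 10 → even' does NOT imply 'even → divisible by 10'. That would be the converse, which is false. For example, 12 is even but 12 ÷ 10 = 1.20, which is not an integer.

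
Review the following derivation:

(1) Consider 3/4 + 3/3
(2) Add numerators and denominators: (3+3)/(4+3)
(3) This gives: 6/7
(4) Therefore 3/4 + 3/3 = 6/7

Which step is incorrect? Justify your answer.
Step 2: Add numerators and denominators: (3+3)/(4+3)

Step 2 incorrectly adds fractions by separately adding numerators and denominators. This is wrong. The correct method requires a common denominator: 3/4 + 3/3 = (3×3 + 3×4)/(4×3) = 21/12 = 7/4. The method used gives 6/7, which is different.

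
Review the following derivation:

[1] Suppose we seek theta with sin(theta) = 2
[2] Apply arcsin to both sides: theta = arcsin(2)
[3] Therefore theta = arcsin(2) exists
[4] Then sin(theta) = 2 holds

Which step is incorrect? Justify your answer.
Step 2: Apply arcsin to both sides: theta = arcsin(2)

Step 2 applies arcsin to 2. However, arcsin(x) is only defined for x in [-1, 1] because sin(theta) can only produce values in that range. Since |2| > 1, arcsin(2) is undefined. There is no angle whose sine equals 2.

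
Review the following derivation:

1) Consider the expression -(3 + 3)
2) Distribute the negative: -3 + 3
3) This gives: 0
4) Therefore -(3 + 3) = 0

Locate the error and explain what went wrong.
Step 2: Distribute the negative: -3 + 3

Step 2 incorrectly distributes the negative sign. The correct distribution is -(3 + 3) = -3 - 3 = -6. The negative must be applied to both terms, not just the first. The error treats -(3 + 3) as -3 + 3, which equals 0 instead of -6.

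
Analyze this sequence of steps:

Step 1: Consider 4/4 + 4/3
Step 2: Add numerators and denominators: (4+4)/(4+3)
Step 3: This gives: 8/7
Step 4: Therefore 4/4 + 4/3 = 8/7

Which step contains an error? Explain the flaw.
Step 2: Add numerators and denominators: (4+4)/(4+3)

Step 2 incorrectly adds fractions by separately adding numerators and denominators. This is wrong. The correct method requires a common denominator: 4/4 + 4/3 = (4×3 + 4×4)/(4×3) = 28/12 = 7/3. The method used gives 8/7, which is different.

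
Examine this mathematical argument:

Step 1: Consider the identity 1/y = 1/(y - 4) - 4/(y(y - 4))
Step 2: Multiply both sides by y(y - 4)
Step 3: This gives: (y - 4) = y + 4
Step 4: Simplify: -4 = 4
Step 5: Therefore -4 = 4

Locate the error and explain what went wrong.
Step 3: This gives: (y - 4) = y + 4

Step 3 makes a sign error when clearing denominators. Multiplying -4/(y(y - 4)) by y(y - 4) gives -4, not +4. The correct result is (y - 4) = y - 4, which is trivially true, not (y - 4) = y + 4. (Step 1 is a valid identity: 1/(y - 4) - 4/(y(y - 4)) = (y - 4)/(y(y - 4)) = 1/y.)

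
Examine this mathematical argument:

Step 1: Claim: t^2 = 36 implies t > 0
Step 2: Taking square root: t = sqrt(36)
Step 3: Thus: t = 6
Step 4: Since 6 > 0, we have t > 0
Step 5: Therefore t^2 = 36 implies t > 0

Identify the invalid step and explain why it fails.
Step 2: Taking square root: t = sqrt(36)

Step 2 takes the square root and assumes the positive root only. The equation t^2 = 36 actually has two solutions: t = 6 and t = -6. The proof silently assumes t > 0 without justification, then uses this assumption to conclude t > 0, which is circular. The counterexample t = -6 shows the claim is false.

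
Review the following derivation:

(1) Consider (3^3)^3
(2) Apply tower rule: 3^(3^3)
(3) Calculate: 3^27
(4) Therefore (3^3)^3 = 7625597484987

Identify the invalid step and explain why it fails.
Step 2: Apply tower rule: 3^(3^3)

Step 2 incorrectly states that (a^b)^c = a^(b^c). The correct rule is (a^b)^c = a^(b×c). The actual value is (3^3)^3 = 3^9 = 19683, not 3^27 = 7625597484987.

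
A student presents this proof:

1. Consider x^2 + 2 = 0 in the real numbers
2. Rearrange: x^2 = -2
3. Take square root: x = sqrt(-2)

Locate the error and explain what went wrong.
Step 3: Take square root: x = sqrt(-2)

Step 3 takes the square root of -2, which is negative. In the real number system, the square root of a negative number is undefined. The equation x^2 + 2 = 0 has no real solutions. Square roots of negative numbers only exist in the complex numbers.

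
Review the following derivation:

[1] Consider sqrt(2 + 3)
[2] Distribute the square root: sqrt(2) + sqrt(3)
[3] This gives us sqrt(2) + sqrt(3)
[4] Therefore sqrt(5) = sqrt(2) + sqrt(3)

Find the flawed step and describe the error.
Step 2: Distribute the square root: sqrt(2) + sqrt(3)

Step 2 incorrectly 'distributes' the square root over addition. The square root function does not distribute: sqrt(a + b) ≠ sqrt(a) + sqrt(b). In fact, sqrt(2 + 3) = sqrt(5) ≈ 2.2361, while sqrt(2) + sqrt(3) ≈ 3.1463.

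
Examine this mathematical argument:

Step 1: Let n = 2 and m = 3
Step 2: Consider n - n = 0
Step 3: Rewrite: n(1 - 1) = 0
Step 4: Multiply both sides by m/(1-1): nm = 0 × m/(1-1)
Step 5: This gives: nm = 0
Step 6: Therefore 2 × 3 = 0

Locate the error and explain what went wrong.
Step 4: Multiply both sides by m/(1-1): nm = 0 × m/(1-1)

Step 4 multiplies both sides by m/(1-1). However, 1-1 = 0, so this is multiplication by m/0, which is undefined. We cannot multiply by an undefined expression.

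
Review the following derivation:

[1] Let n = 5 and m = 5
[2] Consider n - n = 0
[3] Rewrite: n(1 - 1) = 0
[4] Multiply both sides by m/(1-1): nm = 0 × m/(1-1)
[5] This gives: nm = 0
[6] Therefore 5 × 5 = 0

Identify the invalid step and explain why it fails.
Step 4: Multiply both sides by m/(1-1): nm = 0 × m/(1-1)

Step 4 multiplies both sides by m/(1-1). However, 1-1 = 0, so this is multiplication by m/0, which is undefined. We cannot multiply by an undefined expression.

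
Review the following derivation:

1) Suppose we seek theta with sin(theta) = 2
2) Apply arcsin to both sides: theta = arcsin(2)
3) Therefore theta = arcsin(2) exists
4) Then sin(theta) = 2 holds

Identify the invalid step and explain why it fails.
Step 2: Apply arcsin to both sides: theta = arcsin(2)

Step 2 applies arcsin to 2. However, arcsin(x) is only defined for x in [-1, 1] because sin(theta) can only produce values in that range. Since |2| > 1, arcsin(2) is undefined. There is no angle whose sine equals 2.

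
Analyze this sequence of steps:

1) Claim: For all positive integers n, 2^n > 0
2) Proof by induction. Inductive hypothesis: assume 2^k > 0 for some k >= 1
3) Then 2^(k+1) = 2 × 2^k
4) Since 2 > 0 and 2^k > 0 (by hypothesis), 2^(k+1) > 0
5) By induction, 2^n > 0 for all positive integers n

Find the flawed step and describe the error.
Step 5: By induction, 2^n > 0 for all positive integers n

Step 5 concludes the proof by induction, but no base case was ever established. A valid induction proof requires: (1) a base case proving 2^1 > 0, and (2) an inductive step showing IF 2^k > 0 THEN 2^(k+1) > 0. Steps 2-4 correctly establish the inductive step, but without the base case the conclusion in step 5 does not follow.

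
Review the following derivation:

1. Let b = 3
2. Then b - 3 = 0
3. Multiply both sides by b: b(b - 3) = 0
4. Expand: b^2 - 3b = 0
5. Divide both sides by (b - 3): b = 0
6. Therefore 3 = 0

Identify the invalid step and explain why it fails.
Step 5: Divide both sides by (b - 3): b = 0

Step 5 divides both sides by (b - 3). However, since b = 3, we have (b - 3) = 0. Division by zero is undefined, making this step invalid.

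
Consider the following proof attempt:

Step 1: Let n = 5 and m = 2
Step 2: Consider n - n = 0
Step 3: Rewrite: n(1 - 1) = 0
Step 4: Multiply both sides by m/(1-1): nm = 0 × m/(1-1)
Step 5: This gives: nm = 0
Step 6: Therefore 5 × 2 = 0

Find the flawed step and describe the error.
Step 4: Multiply both sides by m/(1-1): nm = 0 × m/(1-1)

Step 4 multiplies both sides by m/(1-1). However, 1-1 = 0, so this is multiplication by m/0, which is undefined. We cannot multiply by an undefined expression.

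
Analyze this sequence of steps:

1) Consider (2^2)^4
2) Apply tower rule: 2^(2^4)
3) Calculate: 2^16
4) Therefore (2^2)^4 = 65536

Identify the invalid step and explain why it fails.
Step 2: Apply tower rule: 2^(2^4)

Step 2 incorrectly states that (a^b)^c = a^(b^c). The correct rule is (a^b)^c = a^(b×c). The actual value is (2^2)^4 = 2^8 = 256, not 2^16 = 65536.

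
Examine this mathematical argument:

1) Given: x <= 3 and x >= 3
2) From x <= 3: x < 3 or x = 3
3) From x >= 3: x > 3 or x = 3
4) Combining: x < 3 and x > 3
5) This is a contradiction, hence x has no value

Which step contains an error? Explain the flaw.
Step 4: Combining: x < 3 and x > 3

Step 4 incorrectly combines the conditions. From x <= 3 and x >= 3, the intersection is x = 3. The error treats the 'or' cases as 'and' requirements. The correct conclusion is that x = 3 is the unique solution, not that no solution exists.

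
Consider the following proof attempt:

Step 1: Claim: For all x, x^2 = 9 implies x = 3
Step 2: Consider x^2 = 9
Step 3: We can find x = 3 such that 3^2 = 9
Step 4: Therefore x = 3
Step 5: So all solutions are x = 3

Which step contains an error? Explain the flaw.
Step 4: Therefore x = 3

Step 4 incorrectly concludes that x = 3 is the only solution. The proof shows that x = 3 is A solution (existence), but does not show it is the ONLY solution (uniqueness). In fact, x = -3 is also a solution since (-3)^2 = 9. Finding one solution doesn't prove there are no others.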